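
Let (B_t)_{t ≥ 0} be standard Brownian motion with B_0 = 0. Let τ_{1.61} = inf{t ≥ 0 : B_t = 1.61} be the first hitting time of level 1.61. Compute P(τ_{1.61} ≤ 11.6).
P(τ_{1.61} ≤ 11.6) = 2(1 − Φ(1.61/√11.6)) = 2(1 − Φ(0.4727)) ≈ 0.6364

By the reflection principle for standard BM, P(τ_b ≤ t) = 2 · P(B_t ≥ b). Since B_t ~ N(0, t), P(B_t ≥ 1.61) = 1 − Φ(1.61/√t) = 1 − Φ(1.61/√11.6) = 1 − Φ(0.4727) ≈ 0.31821. Doubling: P(τ_{1.61} ≤ 11.6) ≈ 2 · 0.31821 = 0.63642 ≈ 0.6364.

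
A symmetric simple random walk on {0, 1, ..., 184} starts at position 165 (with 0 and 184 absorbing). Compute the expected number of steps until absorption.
E[τ | X_0 = 165] = 3135

Let v_k = E[τ | X_0 = k]. Boundary: v_0 = v_184 = 0. Recurrence: v_k = 1 + (v_{k-1} + v_{k+1})/2 for 1 ≤ k ≤ 183. The particular solution to v_k − (v_{k-1} + v_{k+1})/2 = 1 is v_k = −k^2. Adding homogeneous solution A + B k and matching boundaries gives v_k = k (184 − k). Substituting k = 165: v_165 = 165 · 19 = 3135.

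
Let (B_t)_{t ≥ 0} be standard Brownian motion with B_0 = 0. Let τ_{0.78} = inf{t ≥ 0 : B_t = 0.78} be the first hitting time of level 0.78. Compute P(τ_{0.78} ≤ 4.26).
P(τ_{0.78} ≤ 4.26) = 2(1 − Φ(0.78/√4.26)) = 2(1 − Φ(0.3779)) ≈ 0.7055

By the reflection principle for standard BM, P(τ_b ≤ t) = 2 · P(B_t ≥ b). Since B_t ~ N(0, t), P(B_t ≥ 0.78) = 1 − Φ(0.78/√t) = 1 − Φ(0.78/√4.26) = 1 − Φ(0.3779) ≈ 0.35275. Doubling: P(τ_{0.78} ≤ 4.26) ≈ 2 · 0.35275 = 0.70550 ≈ 0.7055.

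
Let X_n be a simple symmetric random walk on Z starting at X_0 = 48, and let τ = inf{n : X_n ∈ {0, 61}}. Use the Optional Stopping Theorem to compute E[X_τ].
E[X_τ] = 48

X_n is a martingale and τ is a bounded-mean stopping time (indeed τ is finite a.s. with bounded expectation since the walk is in a bounded region). By the OST, E[X_τ] = E[X_0] = 48. Equivalently: E[X_τ] = 61 · P(hit 61 first) + 0 · P(hit 0 first) = 61 · (48/61) = 48.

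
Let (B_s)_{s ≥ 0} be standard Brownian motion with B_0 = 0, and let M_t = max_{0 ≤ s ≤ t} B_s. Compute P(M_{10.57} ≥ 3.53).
P(M_{10.57} ≥ 3.53) = 2·P(B_{10.57} ≥ 3.53) = 2(1 − Φ(3.53/√10.57)) ≈ 0.2776

By the reflection principle for Brownian motion, P(M_t ≥ a) = 2 · P(B_t ≥ a) for a ≥ 0. Since B_t ~ N(0, t), P(B_t ≥ 3.53) = 1 − Φ(3.53/√t) = 1 − Φ(3.53/√10.57) = 1 − Φ(1.0858). So
  P(M_{10.57} ≥ 3.53) = 2(1 − Φ(1.0858)) ≈ 0.2776.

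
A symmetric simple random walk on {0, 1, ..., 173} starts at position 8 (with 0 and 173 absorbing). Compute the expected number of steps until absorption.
E[τ | X_0 = 8] = 1320

Let v_k = E[τ | X_0 = k]. Boundary: v_0 = v_173 = 0. Recurrence: v_k = 1 + (v_{k-1} + v_{k+1})/2 for 1 ≤ k ≤ 172. The particular solution to v_k − (v_{k-1} + v_{k+1})/2 = 1 is v_k = −k^2. Adding homogeneous solution A + B k and matching boundaries gives v_k = k (173 − k). Substituting k = 8: v_8 = 8 · 165 = 1320.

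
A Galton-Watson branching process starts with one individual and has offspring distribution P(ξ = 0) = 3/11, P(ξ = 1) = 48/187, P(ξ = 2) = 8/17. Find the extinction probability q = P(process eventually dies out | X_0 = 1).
q = 51/88

The pgf is f(s) = 3/11 + 48/187·s + 8/17·s². The extinction probability q is the smallest fixed point of f in [0, 1]. Setting s = f(s):
  8/17·s² + (48/187 − 1)·s + 3/11 = 0
  8/17·s² − (3/11 + 8/17)·s + 3/11 = 0
which factors as (s − 1)·(8/17·s − 3/11) = 0, giving roots s = 1 and s = (3/11)/(8/17) = 51/88.
Mean offspring μ = 48/187 + 2·8/17 = 224/187 > 1 (supercritical), so q < 1. The extinction probability is the smaller root: q = (3/11)/(8/17) = 51/88.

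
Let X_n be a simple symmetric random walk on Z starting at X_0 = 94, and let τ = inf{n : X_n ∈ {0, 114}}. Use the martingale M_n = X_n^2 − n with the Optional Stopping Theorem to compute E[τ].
E[τ] = 1880

M_n = X_n^2 − n is a martingale (since E[X_{n+1}^2 | F_n] = X_n^2 + 1). By OST (τ has finite mean in a bounded region), E[M_τ] = E[M_0] = X_0^2 − 0 = 94^2 = 8836. Also E[M_τ] = E[X_τ^2] − E[τ]. The walk exits at 0 or 114, with P(hit 114 first) = 94/114, so E[X_τ^2] = 114^2 · 94/114 + 0 = 10716. Thus E[τ] = E[X_τ^2] − E[M_τ] = 10716 − 8836 = 1880 = 94(114 − 94) = 1880.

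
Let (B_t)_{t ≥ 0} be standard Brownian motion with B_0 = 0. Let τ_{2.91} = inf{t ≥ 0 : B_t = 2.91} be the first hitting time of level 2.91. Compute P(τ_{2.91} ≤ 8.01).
P(τ_{2.91} ≤ 8.01) = 2(1 − Φ(2.91/√8.01)) = 2(1 − Φ(1.0282)) ≈ 0.3039

By the reflection principle for standard BM, P(τ_b ≤ t) = 2 · P(B_t ≥ b). Since B_t ~ N(0, t), P(B_t ≥ 2.91) = 1 − Φ(2.91/√t) = 1 − Φ(2.91/√8.01) = 1 − Φ(1.0282) ≈ 0.15193. Doubling: P(τ_{2.91} ≤ 8.01) ≈ 2 · 0.15193 = 0.30386 ≈ 0.3039.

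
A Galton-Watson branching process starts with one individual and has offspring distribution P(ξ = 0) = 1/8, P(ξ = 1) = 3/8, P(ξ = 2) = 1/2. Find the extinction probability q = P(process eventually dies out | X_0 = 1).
q = 1/4

The pgf is f(s) = 1/8 + 3/8·s + 1/2·s². The extinction probability q is the smallest fixed point of f in [0, 1]. Setting s = f(s):
  1/2·s² + (3/8 − 1)·s + 1/8 = 0
  1/2·s² − (1/8 + 1/2)·s + 1/8 = 0
which factors as (s − 1)·(1/2·s − 1/8) = 0, giving roots s = 1 and s = (1/8)/(1/2) = 1/4.
Mean offspring μ = 3/8 + 2·1/2 = 11/8 > 1 (supercritical), so q < 1. The extinction probability is the smaller root: q = (1/8)/(1/2) = 1/4.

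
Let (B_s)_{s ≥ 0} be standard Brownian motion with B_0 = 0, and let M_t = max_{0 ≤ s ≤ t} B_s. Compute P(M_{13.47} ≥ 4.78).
P(M_{13.47} ≥ 4.78) = 2·P(B_{13.47} ≥ 4.78) = 2(1 − Φ(4.78/√13.47)) ≈ 0.1928

By the reflection principle for Brownian motion, P(M_t ≥ a) = 2 · P(B_t ≥ a) for a ≥ 0. Since B_t ~ N(0, t), P(B_t ≥ 4.78) = 1 − Φ(4.78/√t) = 1 − Φ(4.78/√13.47) = 1 − Φ(1.3024). So
  P(M_{13.47} ≥ 4.78) = 2(1 − Φ(1.3024)) ≈ 0.1928.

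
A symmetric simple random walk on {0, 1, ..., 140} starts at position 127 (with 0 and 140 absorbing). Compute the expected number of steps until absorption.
E[τ | X_0 = 127] = 1651

Let v_k = E[τ | X_0 = k]. Boundary: v_0 = v_140 = 0. Recurrence: v_k = 1 + (v_{k-1} + v_{k+1})/2 for 1 ≤ k ≤ 139. The particular solution to v_k − (v_{k-1} + v_{k+1})/2 = 1 is v_k = −k^2. Adding homogeneous solution A + B k and matching boundaries gives v_k = k (140 − k). Substituting k = 127: v_127 = 127 · 13 = 1651.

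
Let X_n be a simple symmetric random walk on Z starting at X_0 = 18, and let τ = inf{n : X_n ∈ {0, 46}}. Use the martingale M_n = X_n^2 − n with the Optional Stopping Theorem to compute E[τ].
E[τ] = 504

M_n = X_n^2 − n is a martingale (since E[X_{n+1}^2 | F_n] = X_n^2 + 1). By OST (τ has finite mean in a bounded region), E[M_τ] = E[M_0] = X_0^2 − 0 = 18^2 = 324. Also E[M_τ] = E[X_τ^2] − E[τ]. The walk exits at 0 or 46, with P(hit 46 first) = 18/46, so E[X_τ^2] = 46^2 · 18/46 + 0 = 828. Thus E[τ] = E[X_τ^2] − E[M_τ] = 828 − 324 = 504 = 18(46 − 18) = 504.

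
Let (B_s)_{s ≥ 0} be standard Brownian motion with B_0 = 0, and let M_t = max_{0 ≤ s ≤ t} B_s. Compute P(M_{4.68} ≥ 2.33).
P(M_{4.68} ≥ 2.33) = 2·P(B_{4.68} ≥ 2.33) = 2(1 − Φ(2.33/√4.68)) ≈ 0.2815

By the reflection principle for Brownian motion, P(M_t ≥ a) = 2 · P(B_t ≥ a) for a ≥ 0. Since B_t ~ N(0, t), P(B_t ≥ 2.33) = 1 − Φ(2.33/√t) = 1 − Φ(2.33/√4.68) = 1 − Φ(1.0770). So
  P(M_{4.68} ≥ 2.33) = 2(1 − Φ(1.0770)) ≈ 0.2815.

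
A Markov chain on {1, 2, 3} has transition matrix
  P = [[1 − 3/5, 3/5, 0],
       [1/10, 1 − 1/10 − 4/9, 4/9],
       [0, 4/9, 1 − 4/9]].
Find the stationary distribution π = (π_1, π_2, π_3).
π = (1/13, 6/13, 6/13)

This is a birth-death chain on three states, which satisfies detailed balance: π_1 · P_{12} = π_2 · P_{21} and π_2 · P_{23} = π_3 · P_{32}.
From π_1 · 3/5 = π_2 · 1/10: π_2/π_1 = (3/5)/(1/10) = 6.
From π_2 · 4/9 = π_3 · 4/9: π_3/π_2 = (4/9)/(4/9) = 1.
Take π_1 proportional to 1; then unnormalized π = (1, 6, 6). Normalize by dividing by the sum 13:
  π = (1/13, 6/13, 6/13).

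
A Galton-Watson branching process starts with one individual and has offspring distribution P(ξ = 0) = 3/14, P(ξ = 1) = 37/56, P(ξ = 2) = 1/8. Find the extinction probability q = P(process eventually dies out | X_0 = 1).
q = 1

Mean offspring μ = 0·3/14 + 1·37/56 + 2·1/8 = 51/56 ≤ 1. For μ ≤ 1 with offspring not concentrated at 1, the Galton-Watson process goes extinct almost surely, so q = 1.
(Algebraic check: The pgf is f(s) = 3/14 + 37/56·s + 1/8·s². The extinction probability q is the smallest fixed point of f in [0, 1]. Setting s = f(s):
  1/8·s² + (37/56 − 1)·s + 3/14 = 0
  1/8·s² − (3/14 + 1/8)·s + 3/14 = 0
which factors as (s − 1)·(1/8·s − 3/14) = 0, giving roots s = 1 and s = (3/14)/(1/8) = 12/7. Since 12/7 ≥ 1, the smallest root in [0, 1] is s = 1.)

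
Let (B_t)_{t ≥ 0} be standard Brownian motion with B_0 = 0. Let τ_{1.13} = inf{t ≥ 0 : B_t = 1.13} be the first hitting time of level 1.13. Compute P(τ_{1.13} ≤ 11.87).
P(τ_{1.13} ≤ 11.87) = 2(1 − Φ(1.13/√11.87)) = 2(1 − Φ(0.3280)) ≈ 0.7429

By the reflection principle for standard BM, P(τ_b ≤ t) = 2 · P(B_t ≥ b). Since B_t ~ N(0, t), P(B_t ≥ 1.13) = 1 − Φ(1.13/√t) = 1 − Φ(1.13/√11.87) = 1 − Φ(0.3280) ≈ 0.37146. Doubling: P(τ_{1.13} ≤ 11.87) ≈ 2 · 0.37146 = 0.74292 ≈ 0.7429.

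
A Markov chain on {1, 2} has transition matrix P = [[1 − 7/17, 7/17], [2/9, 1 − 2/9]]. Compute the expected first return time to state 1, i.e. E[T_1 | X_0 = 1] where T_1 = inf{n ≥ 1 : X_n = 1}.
E[T_1 | X_0 = 1] = 1/π_1 = 97/34

For an irreducible recurrent Markov chain with stationary distribution π, E[T_i | X_0 = i] = 1/π_i (Kac's formula). Here π_1 = (2/9)/(7/17 + 2/9) = (2/9)/(97/153) = 34/97, so E[T_1 | X_0 = 1] = 1/π_1 = (7/17 + 2/9)/(2/9) = (97/153)/(2/9) = 97/34.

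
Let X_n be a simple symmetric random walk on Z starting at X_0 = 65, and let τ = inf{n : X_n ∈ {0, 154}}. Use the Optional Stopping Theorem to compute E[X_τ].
E[X_τ] = 65

X_n is a martingale and τ is a bounded-mean stopping time (indeed τ is finite a.s. with bounded expectation since the walk is in a bounded region). By the OST, E[X_τ] = E[X_0] = 65. Equivalently: E[X_τ] = 154 · P(hit 154 first) + 0 · P(hit 0 first) = 154 · (65/154) = 65.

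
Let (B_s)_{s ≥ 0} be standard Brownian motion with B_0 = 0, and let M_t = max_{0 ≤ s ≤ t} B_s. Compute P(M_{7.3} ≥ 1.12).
P(M_{7.3} ≥ 1.12) = 2·P(B_{7.3} ≥ 1.12) = 2(1 − Φ(1.12/√7.3)) ≈ 0.6785

By the reflection principle for Brownian motion, P(M_t ≥ a) = 2 · P(B_t ≥ a) for a ≥ 0. Since B_t ~ N(0, t), P(B_t ≥ 1.12) = 1 − Φ(1.12/√t) = 1 − Φ(1.12/√7.3) = 1 − Φ(0.4145). So
  P(M_{7.3} ≥ 1.12) = 2(1 − Φ(0.4145)) ≈ 0.6785.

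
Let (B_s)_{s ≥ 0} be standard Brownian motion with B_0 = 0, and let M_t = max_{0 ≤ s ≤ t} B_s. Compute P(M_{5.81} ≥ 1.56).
P(M_{5.81} ≥ 1.56) = 2·P(B_{5.81} ≥ 1.56) = 2(1 − Φ(1.56/√5.81)) ≈ 0.5175

By the reflection principle for Brownian motion, P(M_t ≥ a) = 2 · P(B_t ≥ a) for a ≥ 0. Since B_t ~ N(0, t), P(B_t ≥ 1.56) = 1 − Φ(1.56/√t) = 1 − Φ(1.56/√5.81) = 1 − Φ(0.6472). So
  P(M_{5.81} ≥ 1.56) = 2(1 − Φ(0.6472)) ≈ 0.5175.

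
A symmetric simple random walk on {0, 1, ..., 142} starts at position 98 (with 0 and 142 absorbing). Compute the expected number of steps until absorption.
E[τ | X_0 = 98] = 4312

Let v_k = E[τ | X_0 = k]. Boundary: v_0 = v_142 = 0. Recurrence: v_k = 1 + (v_{k-1} + v_{k+1})/2 for 1 ≤ k ≤ 141. The particular solution to v_k − (v_{k-1} + v_{k+1})/2 = 1 is v_k = −k^2. Adding homogeneous solution A + B k and matching boundaries gives v_k = k (142 − k). Substituting k = 98: v_98 = 98 · 44 = 4312.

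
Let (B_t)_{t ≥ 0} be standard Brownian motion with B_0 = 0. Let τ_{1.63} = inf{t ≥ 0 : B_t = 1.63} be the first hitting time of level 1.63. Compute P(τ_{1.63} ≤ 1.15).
P(τ_{1.63} ≤ 1.15) = 2(1 − Φ(1.63/√1.15)) = 2(1 − Φ(1.5200)) ≈ 0.1285

By the reflection principle for standard BM, P(τ_b ≤ t) = 2 · P(B_t ≥ b). Since B_t ~ N(0, t), P(B_t ≥ 1.63) = 1 − Φ(1.63/√t) = 1 − Φ(1.63/√1.15) = 1 − Φ(1.5200) ≈ 0.06426. Doubling: P(τ_{1.63} ≤ 1.15) ≈ 2 · 0.06426 = 0.12852 ≈ 0.1285.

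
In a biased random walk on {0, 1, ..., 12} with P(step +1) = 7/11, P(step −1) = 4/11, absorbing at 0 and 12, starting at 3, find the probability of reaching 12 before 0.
P(hit 12 before 0) = (1 − (4/7)^3) / (1 − (4/7)^12) = 40353607/49550215

Let u_k denote P(reach 12 before 0 | start at k). Boundary: u_0 = 0, u_12 = 1. Recurrence: u_k = 7/11·u_{k+1} + 4/11·u_{k-1} for 1 ≤ k ≤ 11. Try u_k = A + B·r^k with r = q/p = (4/11)/(7/11) = 4/7. Substitution satisfies the recurrence; boundary conditions give:
  u_k = (1 − r^k) / (1 − r^N) = (1 − (4/7)^3) / (1 − (4/7)^12) = 40353607/49550215.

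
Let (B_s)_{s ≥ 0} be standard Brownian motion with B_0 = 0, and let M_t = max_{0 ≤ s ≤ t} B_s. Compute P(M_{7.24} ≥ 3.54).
P(M_{7.24} ≥ 3.54) = 2·P(B_{7.24} ≥ 3.54) = 2(1 − Φ(3.54/√7.24)) ≈ 0.1883

By the reflection principle for Brownian motion, P(M_t ≥ a) = 2 · P(B_t ≥ a) for a ≥ 0. Since B_t ~ N(0, t), P(B_t ≥ 3.54) = 1 − Φ(3.54/√t) = 1 − Φ(3.54/√7.24) = 1 − Φ(1.3156). So
  P(M_{7.24} ≥ 3.54) = 2(1 − Φ(1.3156)) ≈ 0.1883.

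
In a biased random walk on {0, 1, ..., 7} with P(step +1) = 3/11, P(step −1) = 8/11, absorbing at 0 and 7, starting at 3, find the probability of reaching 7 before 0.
P(hit 7 before 0) = (1 − (8/3)^3) / (1 − (8/3)^7) = 7857/418993

Let u_k denote P(reach 7 before 0 | start at k). Boundary: u_0 = 0, u_7 = 1. Recurrence: u_k = 3/11·u_{k+1} + 8/11·u_{k-1} for 1 ≤ k ≤ 6. Try u_k = A + B·r^k with r = q/p = (8/11)/(3/11) = 8/3. Substitution satisfies the recurrence; boundary conditions give:
  u_k = (1 − r^k) / (1 − r^N) = (1 − (8/3)^3) / (1 − (8/3)^7) = 7857/418993.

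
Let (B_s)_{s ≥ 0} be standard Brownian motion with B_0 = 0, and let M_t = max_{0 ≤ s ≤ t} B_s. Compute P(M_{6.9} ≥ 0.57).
P(M_{6.9} ≥ 0.57) = 2·P(B_{6.9} ≥ 0.57) = 2(1 − Φ(0.57/√6.9)) ≈ 0.8282

By the reflection principle for Brownian motion, P(M_t ≥ a) = 2 · P(B_t ≥ a) for a ≥ 0. Since B_t ~ N(0, t), P(B_t ≥ 0.57) = 1 − Φ(0.57/√t) = 1 − Φ(0.57/√6.9) = 1 − Φ(0.2170). So
  P(M_{6.9} ≥ 0.57) = 2(1 − Φ(0.2170)) ≈ 0.8282.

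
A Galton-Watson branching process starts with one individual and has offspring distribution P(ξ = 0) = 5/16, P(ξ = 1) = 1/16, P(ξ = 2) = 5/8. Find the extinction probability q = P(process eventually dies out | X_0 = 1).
q = 1/2

The pgf is f(s) = 5/16 + 1/16·s + 5/8·s². The extinction probability q is the smallest fixed point of f in [0, 1]. Setting s = f(s):
  5/8·s² + (1/16 − 1)·s + 5/16 = 0
  5/8·s² − (5/16 + 5/8)·s + 5/16 = 0
which factors as (s − 1)·(5/8·s − 5/16) = 0, giving roots s = 1 and s = (5/16)/(5/8) = 1/2.
Mean offspring μ = 1/16 + 2·5/8 = 21/16 > 1 (supercritical), so q < 1. The extinction probability is the smaller root: q = (5/16)/(5/8) = 1/2.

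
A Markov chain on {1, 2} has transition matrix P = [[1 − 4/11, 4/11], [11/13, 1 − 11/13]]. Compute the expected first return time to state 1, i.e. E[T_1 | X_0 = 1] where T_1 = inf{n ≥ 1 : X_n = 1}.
E[T_1 | X_0 = 1] = 1/π_1 = 173/121

For an irreducible recurrent Markov chain with stationary distribution π, E[T_i | X_0 = i] = 1/π_i (Kac's formula). Here π_1 = (11/13)/(4/11 + 11/13) = (11/13)/(173/143) = 121/173, so E[T_1 | X_0 = 1] = 1/π_1 = (4/11 + 11/13)/(11/13) = (173/143)/(11/13) = 173/121.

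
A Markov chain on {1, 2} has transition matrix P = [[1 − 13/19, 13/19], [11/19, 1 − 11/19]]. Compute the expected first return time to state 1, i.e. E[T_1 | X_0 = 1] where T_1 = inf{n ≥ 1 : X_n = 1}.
E[T_1 | X_0 = 1] = 1/π_1 = 24/11

For an irreducible recurrent Markov chain with stationary distribution π, E[T_i | X_0 = i] = 1/π_i (Kac's formula). Here π_1 = (11/19)/(13/19 + 11/19) = (11/19)/(24/19) = 11/24, so E[T_1 | X_0 = 1] = 1/π_1 = (13/19 + 11/19)/(11/19) = (24/19)/(11/19) = 24/11.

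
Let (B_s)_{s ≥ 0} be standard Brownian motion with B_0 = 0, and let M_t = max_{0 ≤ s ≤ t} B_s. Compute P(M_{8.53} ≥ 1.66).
P(M_{8.53} ≥ 1.66) = 2·P(B_{8.53} ≥ 1.66) = 2(1 − Φ(1.66/√8.53)) ≈ 0.5698

By the reflection principle for Brownian motion, P(M_t ≥ a) = 2 · P(B_t ≥ a) for a ≥ 0. Since B_t ~ N(0, t), P(B_t ≥ 1.66) = 1 − Φ(1.66/√t) = 1 − Φ(1.66/√8.53) = 1 − Φ(0.5684). So
  P(M_{8.53} ≥ 1.66) = 2(1 − Φ(0.5684)) ≈ 0.5698.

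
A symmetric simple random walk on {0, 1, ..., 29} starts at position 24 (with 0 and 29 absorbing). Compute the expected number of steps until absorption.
E[τ | X_0 = 24] = 120

Let v_k = E[τ | X_0 = k]. Boundary: v_0 = v_29 = 0. Recurrence: v_k = 1 + (v_{k-1} + v_{k+1})/2 for 1 ≤ k ≤ 28. The particular solution to v_k − (v_{k-1} + v_{k+1})/2 = 1 is v_k = −k^2. Adding homogeneous solution A + B k and matching boundaries gives v_k = k (29 − k). Substituting k = 24: v_24 = 24 · 5 = 120.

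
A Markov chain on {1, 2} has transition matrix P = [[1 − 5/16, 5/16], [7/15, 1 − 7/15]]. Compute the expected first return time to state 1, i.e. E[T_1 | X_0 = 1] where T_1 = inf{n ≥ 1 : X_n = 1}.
E[T_1 | X_0 = 1] = 1/π_1 = 187/112

For an irreducible recurrent Markov chain with stationary distribution π, E[T_i | X_0 = i] = 1/π_i (Kac's formula). Here π_1 = (7/15)/(5/16 + 7/15) = (7/15)/(187/240) = 112/187, so E[T_1 | X_0 = 1] = 1/π_1 = (5/16 + 7/15)/(7/15) = (187/240)/(7/15) = 187/112.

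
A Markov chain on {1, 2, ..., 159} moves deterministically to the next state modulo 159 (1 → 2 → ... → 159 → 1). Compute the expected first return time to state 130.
E[T_130 | X_0 = 130] = 159

The chain cycles deterministically, so starting at state 130 it returns in exactly 159 steps. Equivalently, the stationary distribution is uniform π_j = 1/159 for every state j, so by Kac's formula E[T_130] = 1/π_130 = 159.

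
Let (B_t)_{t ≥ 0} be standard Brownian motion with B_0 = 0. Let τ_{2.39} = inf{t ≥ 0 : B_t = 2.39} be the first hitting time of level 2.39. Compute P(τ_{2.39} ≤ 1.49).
P(τ_{2.39} ≤ 1.49) = 2(1 − Φ(2.39/√1.49)) = 2(1 − Φ(1.9580)) ≈ 0.0502

By the reflection principle for standard BM, P(τ_b ≤ t) = 2 · P(B_t ≥ b). Since B_t ~ N(0, t), P(B_t ≥ 2.39) = 1 − Φ(2.39/√t) = 1 − Φ(2.39/√1.49) = 1 − Φ(1.9580) ≈ 0.02512. Doubling: P(τ_{2.39} ≤ 1.49) ≈ 2 · 0.02512 = 0.05024 ≈ 0.0502.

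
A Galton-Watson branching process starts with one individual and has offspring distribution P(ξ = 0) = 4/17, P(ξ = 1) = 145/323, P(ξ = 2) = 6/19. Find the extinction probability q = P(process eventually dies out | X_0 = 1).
q = 38/51

The pgf is f(s) = 4/17 + 145/323·s + 6/19·s². The extinction probability q is the smallest fixed point of f in [0, 1]. Setting s = f(s):
  6/19·s² + (145/323 − 1)·s + 4/17 = 0
  6/19·s² − (4/17 + 6/19)·s + 4/17 = 0
which factors as (s − 1)·(6/19·s − 4/17) = 0, giving roots s = 1 and s = (4/17)/(6/19) = 38/51.
Mean offspring μ = 145/323 + 2·6/19 = 349/323 > 1 (supercritical), so q < 1. The extinction probability is the smaller root: q = (4/17)/(6/19) = 38/51.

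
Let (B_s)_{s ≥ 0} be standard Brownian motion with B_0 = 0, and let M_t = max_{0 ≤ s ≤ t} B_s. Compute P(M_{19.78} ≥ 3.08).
P(M_{19.78} ≥ 3.08) = 2·P(B_{19.78} ≥ 3.08) = 2(1 − Φ(3.08/√19.78)) ≈ 0.4886

By the reflection principle for Brownian motion, P(M_t ≥ a) = 2 · P(B_t ≥ a) for a ≥ 0. Since B_t ~ N(0, t), P(B_t ≥ 3.08) = 1 − Φ(3.08/√t) = 1 − Φ(3.08/√19.78) = 1 − Φ(0.6925). So
  P(M_{19.78} ≥ 3.08) = 2(1 − Φ(0.6925)) ≈ 0.4886.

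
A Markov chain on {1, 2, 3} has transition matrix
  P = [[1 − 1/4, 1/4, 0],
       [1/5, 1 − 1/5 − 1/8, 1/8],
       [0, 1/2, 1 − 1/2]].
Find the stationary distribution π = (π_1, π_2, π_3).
π = (16/41, 20/41, 5/41)

This is a birth-death chain on three states, which satisfies detailed balance: π_1 · P_{12} = π_2 · P_{21} and π_2 · P_{23} = π_3 · P_{32}.
From π_1 · 1/4 = π_2 · 1/5: π_2/π_1 = (1/4)/(1/5) = 5/4.
From π_2 · 1/8 = π_3 · 1/2: π_3/π_2 = (1/8)/(1/2) = 1/4.
Take π_1 proportional to 1; then unnormalized π = (1, 5/4, 5/16). Normalize by dividing by the sum 41/16:
  π = (16/41, 20/41, 5/41).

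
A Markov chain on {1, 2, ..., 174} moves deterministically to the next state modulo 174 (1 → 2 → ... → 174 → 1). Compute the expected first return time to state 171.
E[T_171 | X_0 = 171] = 174

The chain cycles deterministically, so starting at state 171 it returns in exactly 174 steps. Equivalently, the stationary distribution is uniform π_j = 1/174 for every state j, so by Kac's formula E[T_171] = 1/π_171 = 174.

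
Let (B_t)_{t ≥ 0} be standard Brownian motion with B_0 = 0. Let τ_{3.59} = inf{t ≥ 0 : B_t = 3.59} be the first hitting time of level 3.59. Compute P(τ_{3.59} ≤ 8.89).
P(τ_{3.59} ≤ 8.89) = 2(1 − Φ(3.59/√8.89)) = 2(1 − Φ(1.2040)) ≈ 0.2286

By the reflection principle for standard BM, P(τ_b ≤ t) = 2 · P(B_t ≥ b). Since B_t ~ N(0, t), P(B_t ≥ 3.59) = 1 − Φ(3.59/√t) = 1 − Φ(3.59/√8.89) = 1 − Φ(1.2040) ≈ 0.11429. Doubling: P(τ_{3.59} ≤ 8.89) ≈ 2 · 0.11429 = 0.22858 ≈ 0.2286.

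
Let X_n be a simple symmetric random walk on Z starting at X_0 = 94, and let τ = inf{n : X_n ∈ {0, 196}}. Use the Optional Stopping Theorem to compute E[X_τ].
E[X_τ] = 94

X_n is a martingale and τ is a bounded-mean stopping time (indeed τ is finite a.s. with bounded expectation since the walk is in a bounded region). By the OST, E[X_τ] = E[X_0] = 94. Equivalently: E[X_τ] = 196 · P(hit 196 first) + 0 · P(hit 0 first) = 196 · (94/196) = 94.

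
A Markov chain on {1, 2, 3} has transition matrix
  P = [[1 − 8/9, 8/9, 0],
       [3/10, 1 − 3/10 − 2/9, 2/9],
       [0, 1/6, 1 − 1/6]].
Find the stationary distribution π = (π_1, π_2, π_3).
π = (81/641, 240/641, 320/641)

This is a birth-death chain on three states, which satisfies detailed balance: π_1 · P_{12} = π_2 · P_{21} and π_2 · P_{23} = π_3 · P_{32}.
From π_1 · 8/9 = π_2 · 3/10: π_2/π_1 = (8/9)/(3/10) = 80/27.
From π_2 · 2/9 = π_3 · 1/6: π_3/π_2 = (2/9)/(1/6) = 4/3.
Take π_1 proportional to 1; then unnormalized π = (1, 80/27, 320/81). Normalize by dividing by the sum 641/81:
  π = (81/641, 240/641, 320/641).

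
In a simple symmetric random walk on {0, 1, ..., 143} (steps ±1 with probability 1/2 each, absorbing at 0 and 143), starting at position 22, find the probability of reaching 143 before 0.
P(hit 143 before 0) = 22/143 = 2/13

Let u_k = P(hit 143 before 0 | start at k). Then u_0 = 0, u_143 = 1, and u_k = u_{k-1}/2 + u_{k+1}/2 for 1 ≤ k ≤ 142. This harmonic recurrence is solved by u_k = k/143, giving u_22 = 22/143 = 2/13.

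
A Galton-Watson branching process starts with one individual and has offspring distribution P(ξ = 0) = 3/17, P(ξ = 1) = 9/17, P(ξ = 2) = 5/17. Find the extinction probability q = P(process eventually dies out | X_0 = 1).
q = 3/5

The pgf is f(s) = 3/17 + 9/17·s + 5/17·s². The extinction probability q is the smallest fixed point of f in [0, 1]. Setting s = f(s):
  5/17·s² + (9/17 − 1)·s + 3/17 = 0
  5/17·s² − (3/17 + 5/17)·s + 3/17 = 0
which factors as (s − 1)·(5/17·s − 3/17) = 0, giving roots s = 1 and s = (3/17)/(5/17) = 3/5.
Mean offspring μ = 9/17 + 2·5/17 = 19/17 > 1 (supercritical), so q < 1. The extinction probability is the smaller root: q = (3/17)/(5/17) = 3/5.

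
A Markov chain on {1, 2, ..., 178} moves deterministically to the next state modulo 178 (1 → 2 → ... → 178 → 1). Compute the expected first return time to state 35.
E[T_35 | X_0 = 35] = 178

The chain cycles deterministically, so starting at state 35 it returns in exactly 178 steps. Equivalently, the stationary distribution is uniform π_j = 1/178 for every state j, so by Kac's formula E[T_35] = 1/π_35 = 178.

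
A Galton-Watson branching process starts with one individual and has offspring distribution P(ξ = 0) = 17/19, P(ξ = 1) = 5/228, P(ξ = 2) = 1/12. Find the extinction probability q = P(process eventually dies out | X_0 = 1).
q = 1

Mean offspring μ = 0·17/19 + 1·5/228 + 2·1/12 = 43/228 ≤ 1. For μ ≤ 1 with offspring not concentrated at 1, the Galton-Watson process goes extinct almost surely, so q = 1.
(Algebraic check: The pgf is f(s) = 17/19 + 5/228·s + 1/12·s². The extinction probability q is the smallest fixed point of f in [0, 1]. Setting s = f(s):
  1/12·s² + (5/228 − 1)·s + 17/19 = 0
  1/12·s² − (17/19 + 1/12)·s + 17/19 = 0
which factors as (s − 1)·(1/12·s − 17/19) = 0, giving roots s = 1 and s = (17/19)/(1/12) = 204/19. Since 204/19 ≥ 1, the smallest root in [0, 1] is s = 1.)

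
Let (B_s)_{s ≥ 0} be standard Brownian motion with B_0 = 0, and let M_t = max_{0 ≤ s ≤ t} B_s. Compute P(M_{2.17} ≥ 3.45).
P(M_{2.17} ≥ 3.45) = 2·P(B_{2.17} ≥ 3.45) = 2(1 − Φ(3.45/√2.17)) ≈ 0.0192

By the reflection principle for Brownian motion, P(M_t ≥ a) = 2 · P(B_t ≥ a) for a ≥ 0. Since B_t ~ N(0, t), P(B_t ≥ 3.45) = 1 − Φ(3.45/√t) = 1 − Φ(3.45/√2.17) = 1 − Φ(2.3420). So
  P(M_{2.17} ≥ 3.45) = 2(1 − Φ(2.3420)) ≈ 0.0192.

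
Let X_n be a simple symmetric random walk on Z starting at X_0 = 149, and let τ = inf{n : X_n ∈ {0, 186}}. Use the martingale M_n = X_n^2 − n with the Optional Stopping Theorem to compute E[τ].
E[τ] = 5513

M_n = X_n^2 − n is a martingale (since E[X_{n+1}^2 | F_n] = X_n^2 + 1). By OST (τ has finite mean in a bounded region), E[M_τ] = E[M_0] = X_0^2 − 0 = 149^2 = 22201. Also E[M_τ] = E[X_τ^2] − E[τ]. The walk exits at 0 or 186, with P(hit 186 first) = 149/186, so E[X_τ^2] = 186^2 · 149/186 + 0 = 27714. Thus E[τ] = E[X_τ^2] − E[M_τ] = 27714 − 22201 = 5513 = 149(186 − 149) = 5513.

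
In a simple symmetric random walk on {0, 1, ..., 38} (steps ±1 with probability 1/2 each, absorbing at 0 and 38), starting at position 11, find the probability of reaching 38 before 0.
P(hit 38 before 0) = 11/38

Let u_k = P(hit 38 before 0 | start at k). Then u_0 = 0, u_38 = 1, and u_k = u_{k-1}/2 + u_{k+1}/2 for 1 ≤ k ≤ 37. This harmonic recurrence is solved by u_k = k/38, giving u_11 = 11/38.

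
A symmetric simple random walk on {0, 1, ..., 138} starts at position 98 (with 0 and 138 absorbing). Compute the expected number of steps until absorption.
E[τ | X_0 = 98] = 3920

Let v_k = E[τ | X_0 = k]. Boundary: v_0 = v_138 = 0. Recurrence: v_k = 1 + (v_{k-1} + v_{k+1})/2 for 1 ≤ k ≤ 137. The particular solution to v_k − (v_{k-1} + v_{k+1})/2 = 1 is v_k = −k^2. Adding homogeneous solution A + B k and matching boundaries gives v_k = k (138 − k). Substituting k = 98: v_98 = 98 · 40 = 3920.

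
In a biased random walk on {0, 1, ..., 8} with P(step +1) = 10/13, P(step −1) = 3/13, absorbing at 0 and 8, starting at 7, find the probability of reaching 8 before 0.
P(hit 8 before 0) = (1 − (3/10)^7) / (1 − (3/10)^8) = 14282590/14284777

Let u_k denote P(reach 8 before 0 | start at k). Boundary: u_0 = 0, u_8 = 1. Recurrence: u_k = 10/13·u_{k+1} + 3/13·u_{k-1} for 1 ≤ k ≤ 7. Try u_k = A + B·r^k with r = q/p = (3/13)/(10/13) = 3/10. Substitution satisfies the recurrence; boundary conditions give:
  u_k = (1 − r^k) / (1 − r^N) = (1 − (3/10)^7) / (1 − (3/10)^8) = 14282590/14284777.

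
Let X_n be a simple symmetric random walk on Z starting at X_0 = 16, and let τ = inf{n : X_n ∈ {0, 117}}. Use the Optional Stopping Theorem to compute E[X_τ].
E[X_τ] = 16

X_n is a martingale and τ is a bounded-mean stopping time (indeed τ is finite a.s. with bounded expectation since the walk is in a bounded region). By the OST, E[X_τ] = E[X_0] = 16. Equivalently: E[X_τ] = 117 · P(hit 117 first) + 0 · P(hit 0 first) = 117 · (16/117) = 16.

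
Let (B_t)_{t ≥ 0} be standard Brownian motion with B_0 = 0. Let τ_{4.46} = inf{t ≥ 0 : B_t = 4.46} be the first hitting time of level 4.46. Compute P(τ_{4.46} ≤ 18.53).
P(τ_{4.46} ≤ 18.53) = 2(1 − Φ(4.46/√18.53)) = 2(1 − Φ(1.0361)) ≈ 0.3002

By the reflection principle for standard BM, P(τ_b ≤ t) = 2 · P(B_t ≥ b). Since B_t ~ N(0, t), P(B_t ≥ 4.46) = 1 − Φ(4.46/√t) = 1 − Φ(4.46/√18.53) = 1 − Φ(1.0361) ≈ 0.15008. Doubling: P(τ_{4.46} ≤ 18.53) ≈ 2 · 0.15008 = 0.30016 ≈ 0.3002.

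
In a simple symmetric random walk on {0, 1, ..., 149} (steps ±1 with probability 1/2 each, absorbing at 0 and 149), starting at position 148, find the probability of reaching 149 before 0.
P(hit 149 before 0) = 148/149

Let u_k = P(hit 149 before 0 | start at k). Then u_0 = 0, u_149 = 1, and u_k = u_{k-1}/2 + u_{k+1}/2 for 1 ≤ k ≤ 148. This harmonic recurrence is solved by u_k = k/149, giving u_148 = 148/149.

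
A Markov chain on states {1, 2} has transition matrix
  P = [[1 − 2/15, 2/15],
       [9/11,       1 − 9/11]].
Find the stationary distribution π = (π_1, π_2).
π_1 = 135/157, π_2 = 22/157

Solve πP = π with π_1 + π_2 = 1. From πP = π: π_1 · (1 − 2/15) + π_2 · 9/11 = π_1 ⇒ π_2 · 9/11 = π_1 · 2/15 ⇒ π_2/π_1 = (2/15)/(9/11) = 22/135. Together with π_1 + π_2 = 1:
  π_1 = (9/11)/(2/15 + 9/11) = (9/11)/(157/165) = 135/157,
  π_2 = (2/15)/(2/15 + 9/11) = (2/15)/(157/165) = 22/157.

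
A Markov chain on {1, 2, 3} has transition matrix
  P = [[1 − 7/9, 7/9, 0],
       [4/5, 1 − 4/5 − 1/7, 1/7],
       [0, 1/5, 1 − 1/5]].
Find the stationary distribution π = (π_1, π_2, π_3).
π = (3/8, 35/96, 25/96)

This is a birth-death chain on three states, which satisfies detailed balance: π_1 · P_{12} = π_2 · P_{21} and π_2 · P_{23} = π_3 · P_{32}.
From π_1 · 7/9 = π_2 · 4/5: π_2/π_1 = (7/9)/(4/5) = 35/36.
From π_2 · 1/7 = π_3 · 1/5: π_3/π_2 = (1/7)/(1/5) = 5/7.
Take π_1 proportional to 1; then unnormalized π = (1, 35/36, 25/36). Normalize by dividing by the sum 8/3:
  π = (3/8, 35/96, 25/96).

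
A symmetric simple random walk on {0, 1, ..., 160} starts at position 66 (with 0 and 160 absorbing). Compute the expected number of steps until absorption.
E[τ | X_0 = 66] = 6204

Let v_k = E[τ | X_0 = k]. Boundary: v_0 = v_160 = 0. Recurrence: v_k = 1 + (v_{k-1} + v_{k+1})/2 for 1 ≤ k ≤ 159. The particular solution to v_k − (v_{k-1} + v_{k+1})/2 = 1 is v_k = −k^2. Adding homogeneous solution A + B k and matching boundaries gives v_k = k (160 − k). Substituting k = 66: v_66 = 66 · 94 = 6204.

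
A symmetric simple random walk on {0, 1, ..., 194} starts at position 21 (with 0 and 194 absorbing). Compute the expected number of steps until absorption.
E[τ | X_0 = 21] = 3633

Let v_k = E[τ | X_0 = k]. Boundary: v_0 = v_194 = 0. Recurrence: v_k = 1 + (v_{k-1} + v_{k+1})/2 for 1 ≤ k ≤ 193. The particular solution to v_k − (v_{k-1} + v_{k+1})/2 = 1 is v_k = −k^2. Adding homogeneous solution A + B k and matching boundaries gives v_k = k (194 − k). Substituting k = 21: v_21 = 21 · 173 = 3633.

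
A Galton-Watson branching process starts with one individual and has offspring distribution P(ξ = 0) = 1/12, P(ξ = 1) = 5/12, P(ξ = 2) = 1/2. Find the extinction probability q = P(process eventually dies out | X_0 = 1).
q = 1/6

The pgf is f(s) = 1/12 + 5/12·s + 1/2·s². The extinction probability q is the smallest fixed point of f in [0, 1]. Setting s = f(s):
  1/2·s² + (5/12 − 1)·s + 1/12 = 0
  1/2·s² − (1/12 + 1/2)·s + 1/12 = 0
which factors as (s − 1)·(1/2·s − 1/12) = 0, giving roots s = 1 and s = (1/12)/(1/2) = 1/6.
Mean offspring μ = 5/12 + 2·1/2 = 17/12 > 1 (supercritical), so q < 1. The extinction probability is the smaller root: q = (1/12)/(1/2) = 1/6.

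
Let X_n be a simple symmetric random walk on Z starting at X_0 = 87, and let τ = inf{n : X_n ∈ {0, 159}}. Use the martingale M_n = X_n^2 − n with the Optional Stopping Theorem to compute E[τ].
E[τ] = 6264

M_n = X_n^2 − n is a martingale (since E[X_{n+1}^2 | F_n] = X_n^2 + 1). By OST (τ has finite mean in a bounded region), E[M_τ] = E[M_0] = X_0^2 − 0 = 87^2 = 7569. Also E[M_τ] = E[X_τ^2] − E[τ]. The walk exits at 0 or 159, with P(hit 159 first) = 87/159, so E[X_τ^2] = 159^2 · 87/159 + 0 = 13833. Thus E[τ] = E[X_τ^2] − E[M_τ] = 13833 − 7569 = 6264 = 87(159 − 87) = 6264.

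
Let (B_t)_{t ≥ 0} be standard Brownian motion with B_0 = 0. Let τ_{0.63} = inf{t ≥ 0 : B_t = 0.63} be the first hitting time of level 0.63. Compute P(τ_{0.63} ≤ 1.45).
P(τ_{0.63} ≤ 1.45) = 2(1 − Φ(0.63/√1.45)) = 2(1 − Φ(0.5232)) ≈ 0.6008

By the reflection principle for standard BM, P(τ_b ≤ t) = 2 · P(B_t ≥ b). Since B_t ~ N(0, t), P(B_t ≥ 0.63) = 1 − Φ(0.63/√t) = 1 − Φ(0.63/√1.45) = 1 − Φ(0.5232) ≈ 0.30042. Doubling: P(τ_{0.63} ≤ 1.45) ≈ 2 · 0.30042 = 0.60084 ≈ 0.6008.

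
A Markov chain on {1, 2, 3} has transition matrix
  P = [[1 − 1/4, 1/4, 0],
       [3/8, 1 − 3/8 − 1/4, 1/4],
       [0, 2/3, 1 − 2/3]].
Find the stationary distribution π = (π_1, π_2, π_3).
π = (12/23, 8/23, 3/23)

This is a birth-death chain on three states, which satisfies detailed balance: π_1 · P_{12} = π_2 · P_{21} and π_2 · P_{23} = π_3 · P_{32}.
From π_1 · 1/4 = π_2 · 3/8: π_2/π_1 = (1/4)/(3/8) = 2/3.
From π_2 · 1/4 = π_3 · 2/3: π_3/π_2 = (1/4)/(2/3) = 3/8.
Take π_1 proportional to 1; then unnormalized π = (1, 2/3, 1/4). Normalize by dividing by the sum 23/12:
  π = (12/23, 8/23, 3/23).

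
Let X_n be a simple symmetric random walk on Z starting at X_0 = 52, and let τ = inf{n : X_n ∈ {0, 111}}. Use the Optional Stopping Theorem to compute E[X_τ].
E[X_τ] = 52

X_n is a martingale and τ is a bounded-mean stopping time (indeed τ is finite a.s. with bounded expectation since the walk is in a bounded region). By the OST, E[X_τ] = E[X_0] = 52. Equivalently: E[X_τ] = 111 · P(hit 111 first) + 0 · P(hit 0 first) = 111 · (52/111) = 52.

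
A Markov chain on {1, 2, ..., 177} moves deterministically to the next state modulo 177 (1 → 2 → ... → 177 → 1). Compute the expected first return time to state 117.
E[T_117 | X_0 = 117] = 177

The chain cycles deterministically, so starting at state 117 it returns in exactly 177 steps. Equivalently, the stationary distribution is uniform π_j = 1/177 for every state j, so by Kac's formula E[T_117] = 1/π_117 = 177.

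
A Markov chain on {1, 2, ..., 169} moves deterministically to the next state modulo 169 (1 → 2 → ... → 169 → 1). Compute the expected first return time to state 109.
E[T_109 | X_0 = 109] = 169

The chain cycles deterministically, so starting at state 109 it returns in exactly 169 steps. Equivalently, the stationary distribution is uniform π_j = 1/169 for every state j, so by Kac's formula E[T_109] = 1/π_109 = 169.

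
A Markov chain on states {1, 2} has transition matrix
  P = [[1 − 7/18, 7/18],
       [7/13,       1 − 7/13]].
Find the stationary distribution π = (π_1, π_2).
π_1 = 18/31, π_2 = 13/31

Solve πP = π with π_1 + π_2 = 1. From πP = π: π_1 · (1 − 7/18) + π_2 · 7/13 = π_1 ⇒ π_2 · 7/13 = π_1 · 7/18 ⇒ π_2/π_1 = (7/18)/(7/13) = 13/18. Together with π_1 + π_2 = 1:
  π_1 = (7/13)/(7/18 + 7/13) = (7/13)/(217/234) = 18/31,
  π_2 = (7/18)/(7/18 + 7/13) = (7/18)/(217/234) = 13/31.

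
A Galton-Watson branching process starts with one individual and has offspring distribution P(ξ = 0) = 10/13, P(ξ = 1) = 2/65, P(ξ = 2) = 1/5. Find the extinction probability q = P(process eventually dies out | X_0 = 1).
q = 1

Mean offspring μ = 0·10/13 + 1·2/65 + 2·1/5 = 28/65 ≤ 1. For μ ≤ 1 with offspring not concentrated at 1, the Galton-Watson process goes extinct almost surely, so q = 1.
(Algebraic check: The pgf is f(s) = 10/13 + 2/65·s + 1/5·s². The extinction probability q is the smallest fixed point of f in [0, 1]. Setting s = f(s):
  1/5·s² + (2/65 − 1)·s + 10/13 = 0
  1/5·s² − (10/13 + 1/5)·s + 10/13 = 0
which factors as (s − 1)·(1/5·s − 10/13) = 0, giving roots s = 1 and s = (10/13)/(1/5) = 50/13. Since 50/13 ≥ 1, the smallest root in [0, 1] is s = 1.)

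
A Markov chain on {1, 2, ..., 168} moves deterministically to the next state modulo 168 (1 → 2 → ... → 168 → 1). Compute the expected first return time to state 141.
E[T_141 | X_0 = 141] = 168

The chain cycles deterministically, so starting at state 141 it returns in exactly 168 steps. Equivalently, the stationary distribution is uniform π_j = 1/168 for every state j, so by Kac's formula E[T_141] = 1/π_141 = 168.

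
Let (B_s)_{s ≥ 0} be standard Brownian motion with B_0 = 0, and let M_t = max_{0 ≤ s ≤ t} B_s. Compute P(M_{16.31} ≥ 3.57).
P(M_{16.31} ≥ 3.57) = 2·P(B_{16.31} ≥ 3.57) = 2(1 − Φ(3.57/√16.31)) ≈ 0.3767

By the reflection principle for Brownian motion, P(M_t ≥ a) = 2 · P(B_t ≥ a) for a ≥ 0. Since B_t ~ N(0, t), P(B_t ≥ 3.57) = 1 − Φ(3.57/√t) = 1 − Φ(3.57/√16.31) = 1 − Φ(0.8840). So
  P(M_{16.31} ≥ 3.57) = 2(1 − Φ(0.8840)) ≈ 0.3767.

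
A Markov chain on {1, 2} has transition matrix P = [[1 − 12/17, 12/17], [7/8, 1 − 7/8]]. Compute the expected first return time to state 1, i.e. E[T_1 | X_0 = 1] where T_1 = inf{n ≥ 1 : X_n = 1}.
E[T_1 | X_0 = 1] = 1/π_1 = 215/119

For an irreducible recurrent Markov chain with stationary distribution π, E[T_i | X_0 = i] = 1/π_i (Kac's formula). Here π_1 = (7/8)/(12/17 + 7/8) = (7/8)/(215/136) = 119/215, so E[T_1 | X_0 = 1] = 1/π_1 = (12/17 + 7/8)/(7/8) = (215/136)/(7/8) = 215/119.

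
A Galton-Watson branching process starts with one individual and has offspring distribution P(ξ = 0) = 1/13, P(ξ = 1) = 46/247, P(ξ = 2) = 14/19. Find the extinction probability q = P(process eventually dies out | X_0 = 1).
q = 19/182

The pgf is f(s) = 1/13 + 46/247·s + 14/19·s². The extinction probability q is the smallest fixed point of f in [0, 1]. Setting s = f(s):
  14/19·s² + (46/247 − 1)·s + 1/13 = 0
  14/19·s² − (1/13 + 14/19)·s + 1/13 = 0
which factors as (s − 1)·(14/19·s − 1/13) = 0, giving roots s = 1 and s = (1/13)/(14/19) = 19/182.
Mean offspring μ = 46/247 + 2·14/19 = 410/247 > 1 (supercritical), so q < 1. The extinction probability is the smaller root: q = (1/13)/(14/19) = 19/182.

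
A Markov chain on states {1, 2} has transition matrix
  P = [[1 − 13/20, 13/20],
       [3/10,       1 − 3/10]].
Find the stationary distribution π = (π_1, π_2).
π_1 = 6/19, π_2 = 13/19

Solve πP = π with π_1 + π_2 = 1. From πP = π: π_1 · (1 − 13/20) + π_2 · 3/10 = π_1 ⇒ π_2 · 3/10 = π_1 · 13/20 ⇒ π_2/π_1 = (13/20)/(3/10) = 13/6. Together with π_1 + π_2 = 1:
  π_1 = (3/10)/(13/20 + 3/10) = (3/10)/(19/20) = 6/19,
  π_2 = (13/20)/(13/20 + 3/10) = (13/20)/(19/20) = 13/19.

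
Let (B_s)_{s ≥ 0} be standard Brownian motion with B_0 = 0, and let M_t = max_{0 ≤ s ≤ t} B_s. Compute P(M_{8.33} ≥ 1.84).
P(M_{8.33} ≥ 1.84) = 2·P(B_{8.33} ≥ 1.84) = 2(1 − Φ(1.84/√8.33)) ≈ 0.5238

By the reflection principle for Brownian motion, P(M_t ≥ a) = 2 · P(B_t ≥ a) for a ≥ 0. Since B_t ~ N(0, t), P(B_t ≥ 1.84) = 1 − Φ(1.84/√t) = 1 − Φ(1.84/√8.33) = 1 − Φ(0.6375). So
  P(M_{8.33} ≥ 1.84) = 2(1 − Φ(0.6375)) ≈ 0.5238.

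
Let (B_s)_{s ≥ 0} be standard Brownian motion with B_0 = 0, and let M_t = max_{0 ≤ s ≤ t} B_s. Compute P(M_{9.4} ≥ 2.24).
P(M_{9.4} ≥ 2.24) = 2·P(B_{9.4} ≥ 2.24) = 2(1 − Φ(2.24/√9.4)) ≈ 0.4650

By the reflection principle for Brownian motion, P(M_t ≥ a) = 2 · P(B_t ≥ a) for a ≥ 0. Since B_t ~ N(0, t), P(B_t ≥ 2.24) = 1 − Φ(2.24/√t) = 1 − Φ(2.24/√9.4) = 1 − Φ(0.7306). So
  P(M_{9.4} ≥ 2.24) = 2(1 − Φ(0.7306)) ≈ 0.4650.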